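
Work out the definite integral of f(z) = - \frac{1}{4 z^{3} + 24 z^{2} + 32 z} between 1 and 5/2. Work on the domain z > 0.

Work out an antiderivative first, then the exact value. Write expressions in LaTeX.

Antiderivative: F(z) = \frac{2 \log{\left(z + 2 \right)} - \log{\left(z^{2} + 4 z \right)}}{32}; value = - \frac{\log{\left(\frac{65}{4} \right)}}{32} - \frac{\log{\left(3 \right)}}{16} + \frac{\log{\left(5 \right)}}{32} + \frac{\log{\left(\frac{9}{2} \right)}}{16}

Factor the denominator (4 z \left(z + 2\right) \left(z + 4\right)) and decompose: f = - \frac{1}{32 \left(z + 4\right)} + \frac{1}{16 \left(z + 2\right)} - \frac{1}{32 z}; each piece integrates to a log, atan, or power term.
F(z) = \frac{2 \log{\left(z + 2 \right)} - \log{\left(z^{2} + 4 z \right)}}{32} is an antiderivative of f.
Check: d/dz[\frac{2 \log{\left(z + 2 \right)} - \log{\left(z^{2} + 4 z \right)}}{32}] = - \frac{1}{4 z^{3} + 24 z^{2} + 32 z} = f(z).
F(5/2) = - \frac{\log{\left(\frac{65}{4} \right)}}{32} + \frac{\log{\left(\frac{9}{2} \right)}}{16}; F(1) = - \frac{\log{\left(5 \right)}}{32} + \frac{\log{\left(3 \right)}}{16}.
Integral = F(5/2) - F(1) = - \frac{\log{\left(\frac{65}{4} \right)}}{32} - \frac{\log{\left(3 \right)}}{16} + \frac{\log{\left(5 \right)}}{32} + \frac{\log{\left(\frac{9}{2} \right)}}{16}.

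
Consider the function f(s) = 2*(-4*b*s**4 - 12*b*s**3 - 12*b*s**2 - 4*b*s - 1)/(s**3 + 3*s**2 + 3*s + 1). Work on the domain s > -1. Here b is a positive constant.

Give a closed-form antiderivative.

An antiderivative is F(s) = (-4*b*s**4 - 8*b*s**3 - 4*b*s**2 + 1)/(s**2 + 2*s + 1).

Recover f(s) by differentiating a candidate F(s); any mismatch rules it out.
Check: d/ds[(-4*b*s**4 - 8*b*s**3 - 4*b*s**2 + 1)/(s**2 + 2*s + 1)] = (-8*b*s**4 - 24*b*s**3 - 24*b*s**2 - 8*b*s - 2)/(s**3 + 3*s**2 + 3*s + 1), which equals f(s).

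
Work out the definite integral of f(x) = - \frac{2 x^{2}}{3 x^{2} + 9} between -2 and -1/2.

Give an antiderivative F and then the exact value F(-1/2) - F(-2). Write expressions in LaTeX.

Since d/dx undoes antidifferentiation here, F'(x) = f(x) is required of F(x).
F(x) = - \frac{2 x}{3} + \frac{2 \sqrt{3} \operatorname{atan}{\left(\frac{\sqrt{3} x}{3} \right)}}{3} is an antiderivative of f.
Check: d/dx[- \frac{2 x}{3} + \frac{2 \sqrt{3} \operatorname{atan}{\left(\frac{\sqrt{3} x}{3} \right)}}{3}] = - \frac{2 x^{2}}{3 x^{2} + 9} = f(x).
F(-1/2) = - \frac{2 \sqrt{3} \operatorname{atan}{\left(\frac{\sqrt{3}}{6} \right)}}{3} + \frac{1}{3}; F(-2) = - \frac{2 \sqrt{3} \operatorname{atan}{\left(\frac{2 \sqrt{3}}{3} \right)}}{3} + \frac{4}{3}.
Integral = F(-1/2) - F(-2) = -1 - \frac{2 \sqrt{3} \operatorname{atan}{\left(\frac{\sqrt{3}}{6} \right)}}{3} + \frac{2 \sqrt{3} \operatorname{atan}{\left(\frac{2 \sqrt{3}}{3} \right)}}{3}.

Antiderivative: F(x) = - \frac{2 x}{3} + \frac{2 \sqrt{3} \operatorname{atan}{\left(\frac{\sqrt{3} x}{3} \right)}}{3}; value = -1 - \frac{2 \sqrt{3} \operatorname{atan}{\left(\frac{\sqrt{3}}{6} \right)}}{3} + \frac{2 \sqrt{3} \operatorname{atan}{\left(\frac{2 \sqrt{3}}{3} \right)}}{3}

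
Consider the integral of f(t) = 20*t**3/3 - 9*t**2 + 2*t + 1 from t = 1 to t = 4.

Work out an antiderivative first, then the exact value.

Antiderivative: F(t) = 5*t**4/3 - 3*t**3 + t**2 + t; value = 254

The integrand splits into summands that can be handled one at a time.
F(t) = 5*t**4/3 - 3*t**3 + t**2 + t is an antiderivative of f.
Check: d/dt[5*t**4/3 - 3*t**3 + t**2 + t] = 20*t**3/3 - 9*t**2 + 2*t + 1 = f(t).
F(4) = 764/3; F(1) = 2/3.
Integral = F(4) - F(1) = 254.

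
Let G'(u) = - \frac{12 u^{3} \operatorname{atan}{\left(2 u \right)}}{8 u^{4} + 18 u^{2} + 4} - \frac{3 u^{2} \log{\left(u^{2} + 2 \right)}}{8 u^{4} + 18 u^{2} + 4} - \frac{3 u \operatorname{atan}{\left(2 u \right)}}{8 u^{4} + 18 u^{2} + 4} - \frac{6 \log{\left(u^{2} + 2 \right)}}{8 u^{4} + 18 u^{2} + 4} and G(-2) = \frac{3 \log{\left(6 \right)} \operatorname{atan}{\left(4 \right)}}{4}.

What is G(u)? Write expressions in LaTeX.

G(u) = - \frac{3 \log{\left(u^{2} + 2 \right)} \operatorname{atan}{\left(2 u \right)}}{4}

G'(u) has the shape v'r + vr' for v = - \frac{3 \operatorname{atan}{\left(2 u \right)}}{4} and r = \log{\left(u^{2} + 2 \right)} — it is the derivative of the product v*r.
A general antiderivative is - \frac{3 \log{\left(u^{2} + 2 \right)} \operatorname{atan}{\left(2 u \right)}}{4} + C.
The condition gives C = \frac{3 \log{\left(6 \right)} \operatorname{atan}{\left(4 \right)}}{4} - (\frac{3 \log{\left(6 \right)} \operatorname{atan}{\left(4 \right)}}{4}) = 0.
So G(u) = - \frac{3 \log{\left(u^{2} + 2 \right)} \operatorname{atan}{\left(2 u \right)}}{4}.
Check: d/du[- \frac{3 \log{\left(u^{2} + 2 \right)} \operatorname{atan}{\left(2 u \right)}}{4}] = \frac{- 12 u^{3} \operatorname{atan}{\left(2 u \right)} - 3 u^{2} \log{\left(u^{2} + 2 \right)} - 3 u \operatorname{atan}{\left(2 u \right)} - 6 \log{\left(u^{2} + 2 \right)}}{8 u^{4} + 18 u^{2} + 4}, which equals G'(u).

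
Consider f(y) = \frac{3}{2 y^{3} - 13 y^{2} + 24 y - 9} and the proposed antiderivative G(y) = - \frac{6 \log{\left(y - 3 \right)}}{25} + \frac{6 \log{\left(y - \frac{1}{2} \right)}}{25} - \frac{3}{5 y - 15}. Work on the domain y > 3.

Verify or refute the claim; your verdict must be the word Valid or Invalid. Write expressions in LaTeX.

d/dy[G] = \frac{3}{2 y^{3} - 13 y^{2} + 24 y - 9}
This equals f(y) exactly, so the claim holds.

Valid - differentiating G returns exactly f.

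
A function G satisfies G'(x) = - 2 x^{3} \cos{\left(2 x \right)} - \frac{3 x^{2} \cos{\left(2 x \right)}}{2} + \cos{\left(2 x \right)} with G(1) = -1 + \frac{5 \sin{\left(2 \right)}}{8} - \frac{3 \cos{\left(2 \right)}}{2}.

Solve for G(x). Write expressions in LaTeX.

The integrand splits into summands that can be handled one at a time.
A general antiderivative is - x^{3} \sin{\left(2 x \right)} - \frac{3 x^{2} \sin{\left(2 x \right)}}{4} - \frac{3 x^{2} \cos{\left(2 x \right)}}{2} + \frac{3 x \sin{\left(2 x \right)}}{2} - \frac{3 x \cos{\left(2 x \right)}}{4} + \frac{7 \sin{\left(2 x \right)}}{8} + \frac{3 \cos{\left(2 x \right)}}{4} + C.
The condition gives C = -1 + \frac{5 \sin{\left(2 \right)}}{8} - \frac{3 \cos{\left(2 \right)}}{2} - (\frac{5 \sin{\left(2 \right)}}{8} - \frac{3 \cos{\left(2 \right)}}{2}) = -1.
So G(x) = - \frac{8 x^{3} \sin{\left(2 x \right)} + 6 x^{2} \sin{\left(2 x \right)} + 12 x^{2} \cos{\left(2 x \right)} - 12 x \sin{\left(2 x \right)} + 6 x \cos{\left(2 x \right)} - 7 \sin{\left(2 x \right)} - 6 \cos{\left(2 x \right)} + 8}{8}.
Check: d/dx[- \frac{8 x^{3} \sin{\left(2 x \right)} + 6 x^{2} \sin{\left(2 x \right)} + 12 x^{2} \cos{\left(2 x \right)} - 12 x \sin{\left(2 x \right)} + 6 x \cos{\left(2 x \right)} - 7 \sin{\left(2 x \right)} - 6 \cos{\left(2 x \right)} + 8}{8}] = - 2 x^{3} \cos{\left(2 x \right)} - \frac{3 x^{2} \cos{\left(2 x \right)}}{2} + \cos{\left(2 x \right)} = G'(x).

G(x) = - \frac{8 x^{3} \sin{\left(2 x \right)} + 6 x^{2} \sin{\left(2 x \right)} + 12 x^{2} \cos{\left(2 x \right)} - 12 x \sin{\left(2 x \right)} + 6 x \cos{\left(2 x \right)} - 7 \sin{\left(2 x \right)} - 6 \cos{\left(2 x \right)} + 8}{8}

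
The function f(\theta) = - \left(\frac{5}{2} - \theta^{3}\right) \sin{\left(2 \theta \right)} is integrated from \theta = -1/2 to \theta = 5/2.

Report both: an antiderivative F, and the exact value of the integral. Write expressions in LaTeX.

Antiderivative: F(\theta) = - \frac{\theta^{3} \cos{\left(2 \theta \right)}}{2} + \frac{3 \theta^{2} \sin{\left(2 \theta \right)}}{4} + \frac{3 \theta \cos{\left(2 \theta \right)}}{4} - \frac{3 \sin{\left(2 \theta \right)}}{8} + \frac{5 \cos{\left(2 \theta \right)}}{4}; value = \frac{69 \sin{\left(5 \right)}}{16} - \frac{75 \cos{\left(5 \right)}}{16} - \frac{15 \cos{\left(1 \right)}}{16} - \frac{3 \sin{\left(1 \right)}}{16}

Whatever form F(\theta) takes, F'(\theta) = f(\theta) is non-negotiable.
F(\theta) = - \frac{\theta^{3} \cos{\left(2 \theta \right)}}{2} + \frac{3 \theta^{2} \sin{\left(2 \theta \right)}}{4} + \frac{3 \theta \cos{\left(2 \theta \right)}}{4} - \frac{3 \sin{\left(2 \theta \right)}}{8} + \frac{5 \cos{\left(2 \theta \right)}}{4} is an antiderivative of f.
Check: d/d\theta[- \frac{\theta^{3} \cos{\left(2 \theta \right)}}{2} + \frac{3 \theta^{2} \sin{\left(2 \theta \right)}}{4} + \frac{3 \theta \cos{\left(2 \theta \right)}}{4} - \frac{3 \sin{\left(2 \theta \right)}}{8} + \frac{5 \cos{\left(2 \theta \right)}}{4}] = \theta^{3} \sin{\left(2 \theta \right)} - \frac{5 \sin{\left(2 \theta \right)}}{2}, which equals f(\theta).
F(5/2) = \frac{69 \sin{\left(5 \right)}}{16} - \frac{75 \cos{\left(5 \right)}}{16}; F(-1/2) = \frac{3 \sin{\left(1 \right)}}{16} + \frac{15 \cos{\left(1 \right)}}{16}.
Integral = F(5/2) - F(-1/2) = \frac{69 \sin{\left(5 \right)}}{16} - \frac{75 \cos{\left(5 \right)}}{16} - \frac{15 \cos{\left(1 \right)}}{16} - \frac{3 \sin{\left(1 \right)}}{16}.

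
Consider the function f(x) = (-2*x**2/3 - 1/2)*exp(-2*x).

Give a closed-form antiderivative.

An antiderivative is F(x) = (4*x**2 + 4*x + 5)*exp(-2*x)/12.

f has the shape u'v + uv' for u = x**2/3 + x/3 + 5/12 and v = exp(-2*x) — it is the derivative of the product u*v.
Check: d/dx[(4*x**2 + 4*x + 5)*exp(-2*x)/12] = (-4*x**2 - 3)*exp(-2*x)/6, which equals f(x).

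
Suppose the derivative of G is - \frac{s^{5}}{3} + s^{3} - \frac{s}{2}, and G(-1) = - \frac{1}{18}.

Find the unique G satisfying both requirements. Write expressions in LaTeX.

G(s) = \frac{s^{2} \left(- 2 s^{4} + 9 s^{2} - 9\right)}{36}

Integrate term by term and add the pieces.
A general antiderivative is - \frac{s^{6}}{18} + \frac{s^{4}}{4} - \frac{s^{2}}{4} + C.
The condition gives C = - \frac{1}{18} - (- \frac{1}{18}) = 0.
So G(s) = \frac{s^{2} \left(- 2 s^{4} + 9 s^{2} - 9\right)}{36}.
Check: d/ds[\frac{s^{2} \left(- 2 s^{4} + 9 s^{2} - 9\right)}{36}] = - \frac{s^{5}}{3} + s^{3} - \frac{s}{2} = G'(s).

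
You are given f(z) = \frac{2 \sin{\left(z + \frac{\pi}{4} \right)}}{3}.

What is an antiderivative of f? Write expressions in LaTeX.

An antiderivative is F(z) = - \frac{2 \cos{\left(z + \frac{\pi}{4} \right)}}{3}.

Recover f(z) by differentiating a candidate F(z); any mismatch rules it out.
Check: d/dz[- \frac{2 \cos{\left(z + \frac{\pi}{4} \right)}}{3}] = \frac{2 \sin{\left(z + \frac{\pi}{4} \right)}}{3} = f(z).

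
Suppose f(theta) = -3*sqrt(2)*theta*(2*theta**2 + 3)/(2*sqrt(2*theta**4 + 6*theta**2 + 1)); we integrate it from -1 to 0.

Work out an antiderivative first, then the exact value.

f matches the chain-rule pattern g'(h)*h' with inner function h(theta) = theta**4 + 3*theta**2 + 1/2; substituting u = h(theta) collapses the integral.
F(theta) = -3*sqrt(2)*sqrt(2*theta**4 + 6*theta**2 + 1)/4 is an antiderivative of f.
Check: d/dtheta[-3*sqrt(2)*sqrt(2*theta**4 + 6*theta**2 + 1)/4] = (-6*sqrt(2)*theta**3 - 9*sqrt(2)*theta)/(2*sqrt(2*theta**4 + 6*theta**2 + 1)), which equals f(theta).
F(0) = -3*sqrt(2)/4; F(-1) = -9*sqrt(2)/4.
Integral = F(0) - F(-1) = 3*sqrt(2)/2.

Antiderivative: F(theta) = -3*sqrt(2)*sqrt(2*theta**4 + 6*theta**2 + 1)/4; value = 3*sqrt(2)/2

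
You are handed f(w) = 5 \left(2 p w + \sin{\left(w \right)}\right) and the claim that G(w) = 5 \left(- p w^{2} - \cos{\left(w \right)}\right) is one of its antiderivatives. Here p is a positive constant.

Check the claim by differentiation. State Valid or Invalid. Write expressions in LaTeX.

d/dw[G] = - 10 p w + 5 \sin{\left(w \right)}
d/dw[G] - f(w) = - 20 p w != 0.

Invalid: d/dw[G] - f = - 20 p w, which is not 0.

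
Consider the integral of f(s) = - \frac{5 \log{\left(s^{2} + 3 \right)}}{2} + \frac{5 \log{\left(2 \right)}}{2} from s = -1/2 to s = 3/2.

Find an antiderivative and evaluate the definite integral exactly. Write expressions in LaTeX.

Antiderivative: F(s) = - \frac{5 s \log{\left(\frac{s^{2}}{2} + \frac{3}{2} \right)}}{2} + 5 s - 5 \sqrt{3} \operatorname{atan}{\left(\frac{\sqrt{3} s}{3} \right)}; value = - 5 \sqrt{3} \operatorname{atan}{\left(\frac{\sqrt{3}}{2} \right)} - \frac{15 \log{\left(\frac{21}{8} \right)}}{4} - 5 \sqrt{3} \operatorname{atan}{\left(\frac{\sqrt{3}}{6} \right)} - \frac{5 \log{\left(\frac{13}{8} \right)}}{4} + 10

A first test for any F(s): its s-derivative must equal f(s) identically.
F(s) = - \frac{5 s \log{\left(\frac{s^{2}}{2} + \frac{3}{2} \right)}}{2} + 5 s - 5 \sqrt{3} \operatorname{atan}{\left(\frac{\sqrt{3} s}{3} \right)} is an antiderivative of f.
Check: d/ds[- \frac{5 s \log{\left(\frac{s^{2}}{2} + \frac{3}{2} \right)}}{2} + 5 s - 5 \sqrt{3} \operatorname{atan}{\left(\frac{\sqrt{3} s}{3} \right)}] = - \frac{5 \log{\left(s^{2} + 3 \right)}}{2} + \frac{5 \log{\left(2 \right)}}{2} = f(s).
F(3/2) = - 5 \sqrt{3} \operatorname{atan}{\left(\frac{\sqrt{3}}{2} \right)} - \frac{15 \log{\left(\frac{21}{8} \right)}}{4} + \frac{15}{2}; F(-1/2) = - \frac{5}{2} + \frac{5 \log{\left(\frac{13}{8} \right)}}{4} + 5 \sqrt{3} \operatorname{atan}{\left(\frac{\sqrt{3}}{6} \right)}.
Integral = F(3/2) - F(-1/2) = - 5 \sqrt{3} \operatorname{atan}{\left(\frac{\sqrt{3}}{2} \right)} - \frac{15 \log{\left(\frac{21}{8} \right)}}{4} - 5 \sqrt{3} \operatorname{atan}{\left(\frac{\sqrt{3}}{6} \right)} - \frac{5 \log{\left(\frac{13}{8} \right)}}{4} + 10.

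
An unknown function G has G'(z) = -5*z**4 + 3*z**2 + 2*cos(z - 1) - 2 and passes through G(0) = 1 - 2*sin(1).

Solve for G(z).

G(z) = -z**5 + z**3 - 2*z + 2*sin(z - 1) + 1

Integrate term by term and add the pieces.
A general antiderivative is -z**5 + z**3 - 2*z + 2*sin(z - 1) + 2 + C.
The condition gives C = 1 - 2*sin(1) - (2 - 2*sin(1)) = -1.
So G(z) = -z**5 + z**3 - 2*z + 2*sin(z - 1) + 1.
Check: d/dz[-z**5 + z**3 - 2*z + 2*sin(z - 1) + 1] = -5*z**4 + 3*z**2 + 2*cos(z - 1) - 2 = G'(z).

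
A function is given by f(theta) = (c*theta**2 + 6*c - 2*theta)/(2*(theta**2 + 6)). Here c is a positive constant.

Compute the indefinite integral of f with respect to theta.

F(theta) = c*theta/2 - log(theta**2/2 + 3)/2 + C

For F(theta) to be correct the identity F'(theta) - f(theta) = 0 must hold.
Check: d/dtheta[c*theta/2 - log(theta**2/2 + 3)/2] = (c*theta**2 + 6*c - 2*theta)/(2*theta**2 + 12), which equals f(theta).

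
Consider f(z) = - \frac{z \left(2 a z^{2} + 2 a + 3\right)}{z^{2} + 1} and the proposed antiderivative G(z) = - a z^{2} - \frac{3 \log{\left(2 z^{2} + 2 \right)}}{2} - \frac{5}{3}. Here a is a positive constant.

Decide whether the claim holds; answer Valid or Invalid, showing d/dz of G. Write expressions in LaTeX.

d/dz[G] = \frac{- 2 a z^{3} - 2 a z - 3 z}{z^{2} + 1}
This equals f(z) exactly, so the claim holds.

Valid. The derivative of G reproduces f.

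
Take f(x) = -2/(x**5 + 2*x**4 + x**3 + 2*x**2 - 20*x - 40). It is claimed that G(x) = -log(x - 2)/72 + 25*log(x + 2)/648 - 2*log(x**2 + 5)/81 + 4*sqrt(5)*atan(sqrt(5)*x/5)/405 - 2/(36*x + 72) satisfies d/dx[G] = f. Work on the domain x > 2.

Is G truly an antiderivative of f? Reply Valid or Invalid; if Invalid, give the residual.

d/dx[G] = (-2*x**4 - 4*x**3 + 8*x**2 + 16*x - 162)/(81*x**5 + 162*x**4 + 81*x**3 + 162*x**2 - 1620*x - 3240)
d/dx[G] - f(x) = -2*x/(81*x**2 + 405) != 0.

Invalid: d/dx[G] - f = -2*x/(81*x**2 + 405), which is not 0.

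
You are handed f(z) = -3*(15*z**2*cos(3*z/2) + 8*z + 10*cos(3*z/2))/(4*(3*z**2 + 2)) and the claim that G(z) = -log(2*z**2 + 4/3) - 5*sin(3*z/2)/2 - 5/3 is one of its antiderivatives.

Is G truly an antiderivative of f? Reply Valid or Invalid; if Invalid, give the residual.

d/dz[G] = (-45*z**2*cos(3*z/2) - 24*z - 30*cos(3*z/2))/(12*z**2 + 8)
This equals f(z) exactly, so the claim holds.

Valid: G'(z) = f(z).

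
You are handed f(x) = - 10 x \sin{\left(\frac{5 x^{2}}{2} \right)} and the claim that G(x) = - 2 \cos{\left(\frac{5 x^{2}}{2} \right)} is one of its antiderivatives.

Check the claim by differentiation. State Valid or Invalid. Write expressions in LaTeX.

d/dx[G] = 10 x \sin{\left(\frac{5 x^{2}}{2} \right)}
d/dx[G] - f(x) = 20 x \sin{\left(\frac{5 x^{2}}{2} \right)} != 0.

Invalid: d/dx[G] - f = 20 x \sin{\left(\frac{5 x^{2}}{2} \right)}, which is not 0.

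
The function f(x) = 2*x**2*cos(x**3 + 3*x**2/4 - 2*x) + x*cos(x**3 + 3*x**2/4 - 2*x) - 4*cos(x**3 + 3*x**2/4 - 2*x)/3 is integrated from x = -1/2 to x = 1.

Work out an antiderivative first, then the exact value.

f matches the chain-rule pattern g'(h)*h' with inner function h(x) = x**3 + 3*x**2/4 - 2*x; substituting u = h(x) collapses the integral.
F(x) = 2*sin(x**3 + 3*x**2/4 - 2*x)/3 is an antiderivative of f.
Check: d/dx[2*sin(x**3 + 3*x**2/4 - 2*x)/3] = 2*x**2*cos(x**3 + 3*x**2/4 - 2*x) + x*cos(x**3 + 3*x**2/4 - 2*x) - 4*cos(x**3 + 3*x**2/4 - 2*x)/3 = f(x).
F(1) = -2*sin(1/4)/3; F(-1/2) = 2*sin(17/16)/3.
Integral = F(1) - F(-1/2) = -2*sin(17/16)/3 - 2*sin(1/4)/3.

Antiderivative: F(x) = 2*sin(x**3 + 3*x**2/4 - 2*x)/3; value = -2*sin(17/16)/3 - 2*sin(1/4)/3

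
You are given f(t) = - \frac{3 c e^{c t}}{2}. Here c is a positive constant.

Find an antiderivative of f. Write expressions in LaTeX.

Whatever form F(t) takes, F'(t) = f(t) is non-negotiable.
Check: d/dt[- \frac{3 e^{c t}}{2}] = - \frac{3 c e^{c t}}{2} = f(t).

An antiderivative is F(t) = - \frac{3 e^{c t}}{2}.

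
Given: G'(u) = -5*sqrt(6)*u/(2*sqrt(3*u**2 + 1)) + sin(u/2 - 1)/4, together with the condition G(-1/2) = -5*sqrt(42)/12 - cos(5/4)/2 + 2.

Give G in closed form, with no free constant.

The integrand splits into summands that can be handled one at a time.
A general antiderivative is -5*sqrt(2*u**2 + 2/3)/2 - cos(u/2 - 1)/2 + C.
The condition gives C = -5*sqrt(42)/12 - cos(5/4)/2 + 2 - (-5*sqrt(42)/12 - cos(5/4)/2) = 2.
So G(u) = -5*sqrt(2*u**2 + 2/3)/2 - cos(u/2 - 1)/2 + 2.
Check: d/du[-5*sqrt(2*u**2 + 2/3)/2 - cos(u/2 - 1)/2 + 2] = (-10*sqrt(6)*u + sqrt(3*u**2 + 1)*sin(u/2 - 1))/(4*sqrt(3*u**2 + 1)), which equals G'(u).

G(u) = -5*sqrt(2*u**2 + 2/3)/2 - cos(u/2 - 1)/2 + 2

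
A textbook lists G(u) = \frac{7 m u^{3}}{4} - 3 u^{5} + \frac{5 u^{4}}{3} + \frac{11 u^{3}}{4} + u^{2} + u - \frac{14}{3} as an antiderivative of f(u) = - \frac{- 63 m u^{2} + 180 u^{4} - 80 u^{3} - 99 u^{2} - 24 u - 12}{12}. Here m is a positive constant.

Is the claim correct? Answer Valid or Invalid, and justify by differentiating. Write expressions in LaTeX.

Valid. The derivative of G reproduces f.

d/du[G] = \frac{21 m u^{2}}{4} - 15 u^{4} + \frac{20 u^{3}}{3} + \frac{33 u^{2}}{4} + 2 u + 1
This equals f(u) exactly, so the claim holds.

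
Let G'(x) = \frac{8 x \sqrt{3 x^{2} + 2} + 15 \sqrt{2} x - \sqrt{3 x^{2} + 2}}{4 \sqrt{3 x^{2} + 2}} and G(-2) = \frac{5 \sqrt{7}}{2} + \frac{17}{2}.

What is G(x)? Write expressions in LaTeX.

A first test for any G(x): its x-derivative must equal the given G'(x).
A general antiderivative is x^{2} - \frac{x}{4} + \frac{5 \sqrt{\frac{3 x^{2}}{2} + 1}}{2} + 2 + C.
The condition gives C = \frac{5 \sqrt{7}}{2} + \frac{17}{2} - (\frac{13}{2} + \frac{5 \sqrt{7}}{2}) = 2.
So G(x) = x^{2} - \frac{x}{4} + \frac{5 \sqrt{\frac{3 x^{2}}{2} + 1}}{2} + 4.
Check: d/dx[x^{2} - \frac{x}{4} + \frac{5 \sqrt{\frac{3 x^{2}}{2} + 1}}{2} + 4] = \frac{8 x \sqrt{3 x^{2} + 2} + 15 \sqrt{2} x - \sqrt{3 x^{2} + 2}}{4 \sqrt{3 x^{2} + 2}} = G'(x).

G(x) = x^{2} - \frac{x}{4} + \frac{5 \sqrt{\frac{3 x^{2}}{2} + 1}}{2} + 4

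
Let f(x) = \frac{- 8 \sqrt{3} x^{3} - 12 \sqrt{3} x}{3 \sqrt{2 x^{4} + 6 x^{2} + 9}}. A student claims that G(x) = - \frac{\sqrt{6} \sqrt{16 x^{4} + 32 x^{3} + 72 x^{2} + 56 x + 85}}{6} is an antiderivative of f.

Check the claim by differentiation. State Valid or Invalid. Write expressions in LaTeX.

Invalid: d/dx[G] - f = \frac{- 16 \sqrt{6} x^{3} \sqrt{2 x^{4} + 6 x^{2} + 9} + 8 \sqrt{3} x^{3} \sqrt{16 x^{4} + 32 x^{3} + 72 x^{2} + 56 x + 85} - 24 \sqrt{6} x^{2} \sqrt{2 x^{4} + 6 x^{2} + 9} - 36 \sqrt{6} x \sqrt{2 x^{4} + 6 x^{2} + 9} + 12 \sqrt{3} x \sqrt{16 x^{4} + 32 x^{3} + 72 x^{2} + 56 x + 85} - 14 \sqrt{6} \sqrt{2 x^{4} + 6 x^{2} + 9}}{3 \sqrt{2 x^{4} + 6 x^{2} + 9} \sqrt{16 x^{4} + 32 x^{3} + 72 x^{2} + 56 x + 85}}, which is not 0.

d/dx[G] = \frac{- 16 \sqrt{6} x^{3} - 24 \sqrt{6} x^{2} - 36 \sqrt{6} x - 14 \sqrt{6}}{3 \sqrt{16 x^{4} + 32 x^{3} + 72 x^{2} + 56 x + 85}}
d/dx[G] - f(x) = \frac{- 16 \sqrt{6} x^{3} \sqrt{2 x^{4} + 6 x^{2} + 9} + 8 \sqrt{3} x^{3} \sqrt{16 x^{4} + 32 x^{3} + 72 x^{2} + 56 x + 85} - 24 \sqrt{6} x^{2} \sqrt{2 x^{4} + 6 x^{2} + 9} - 36 \sqrt{6} x \sqrt{2 x^{4} + 6 x^{2} + 9} + 12 \sqrt{3} x \sqrt{16 x^{4} + 32 x^{3} + 72 x^{2} + 56 x + 85} - 14 \sqrt{6} \sqrt{2 x^{4} + 6 x^{2} + 9}}{3 \sqrt{2 x^{4} + 6 x^{2} + 9} \sqrt{16 x^{4} + 32 x^{3} + 72 x^{2} + 56 x + 85}} != 0.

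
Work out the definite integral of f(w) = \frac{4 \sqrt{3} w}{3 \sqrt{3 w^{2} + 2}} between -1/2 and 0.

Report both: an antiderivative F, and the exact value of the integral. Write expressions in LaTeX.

f matches the chain-rule pattern g'(h)*h' with inner function h(w) = w^{2} + \frac{2}{3}; substituting u = h(w) collapses the integral.
F(w) = \frac{4 \sqrt{3} \sqrt{3 w^{2} + 2}}{9} is an antiderivative of f.
Check: d/dw[\frac{4 \sqrt{3} \sqrt{3 w^{2} + 2}}{9}] = \frac{4 \sqrt{3} w}{3 \sqrt{3 w^{2} + 2}} = f(w).
F(0) = \frac{4 \sqrt{6}}{9}; F(-1/2) = \frac{2 \sqrt{33}}{9}.
Integral = F(0) - F(-1/2) = - \frac{2 \sqrt{33}}{9} + \frac{4 \sqrt{6}}{9}.

Antiderivative: F(w) = \frac{4 \sqrt{3} \sqrt{3 w^{2} + 2}}{9}; value = - \frac{2 \sqrt{33}}{9} + \frac{4 \sqrt{6}}{9}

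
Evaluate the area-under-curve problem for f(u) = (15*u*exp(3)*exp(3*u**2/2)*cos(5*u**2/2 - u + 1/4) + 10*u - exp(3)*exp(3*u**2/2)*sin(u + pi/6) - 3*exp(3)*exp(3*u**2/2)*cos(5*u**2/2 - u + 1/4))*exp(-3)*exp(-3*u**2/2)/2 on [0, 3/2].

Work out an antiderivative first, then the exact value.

For F(u) to be correct the identity F'(u) - f(u) = 0 must hold.
F(u) = 3*sin(5*u**2/2 - u + 1/4)/2 + cos(u + pi/6)/2 - 5*exp(-3)*exp(-3*u**2/2)/3 is an antiderivative of f.
Check: d/du[3*sin(5*u**2/2 - u + 1/4)/2 + cos(u + pi/6)/2 - 5*exp(-3)*exp(-3*u**2/2)/3] = (15*u*exp(3)*exp(3*u**2/2)*cos(5*u**2/2 - u + 1/4) + 10*u - exp(3)*exp(3*u**2/2)*sin(u + pi/6) - 3*exp(3)*exp(3*u**2/2)*cos(5*u**2/2 - u + 1/4))*exp(-3)*exp(-3*u**2/2)/2 = f(u).
F(3/2) = 3*sin(35/8)/2 + cos(pi/6 + 3/2)/2 - 5*exp(-51/8)/3; F(0) = -5*exp(-3)/3 + 3*sin(1/4)/2 + sqrt(3)/4.
Integral = F(3/2) - F(0) = 3*sin(35/8)/2 - sqrt(3)/4 - 3*sin(1/4)/2 + cos(pi/6 + 3/2)/2 - 5*exp(-51/8)/3 + 5*exp(-3)/3.

Antiderivative: F(u) = 3*sin(5*u**2/2 - u + 1/4)/2 + cos(u + pi/6)/2 - 5*exp(-3)*exp(-3*u**2/2)/3; value = 3*sin(35/8)/2 - sqrt(3)/4 - 3*sin(1/4)/2 + cos(pi/6 + 3/2)/2 - 5*exp(-51/8)/3 + 5*exp(-3)/3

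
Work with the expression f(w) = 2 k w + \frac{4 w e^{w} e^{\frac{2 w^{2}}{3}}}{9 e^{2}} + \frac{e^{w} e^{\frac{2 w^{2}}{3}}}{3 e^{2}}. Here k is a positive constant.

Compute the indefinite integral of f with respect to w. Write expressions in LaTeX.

Integrate term by term and add the pieces.
Check: d/dw[k w^{2} + \frac{e^{\frac{2 w^{2}}{3} + w - 2}}{3}] = 2 k w + \frac{4 w e^{w} e^{\frac{2 w^{2}}{3}}}{9 e^{2}} + \frac{e^{w} e^{\frac{2 w^{2}}{3}}}{3 e^{2}} = f(w).

F(w) = k w^{2} + \frac{e^{\frac{2 w^{2}}{3} + w - 2}}{3} + C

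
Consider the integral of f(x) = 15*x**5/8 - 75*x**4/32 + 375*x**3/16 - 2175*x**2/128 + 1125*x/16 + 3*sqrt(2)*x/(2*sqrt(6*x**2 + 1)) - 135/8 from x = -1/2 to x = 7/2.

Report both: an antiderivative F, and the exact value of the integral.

Antiderivative: F(x) = sqrt(3*x**2 + 1/2)/2 - 5*(-x**2/2 + x/4 - 3)**3/2; value = -sqrt(5)/4 + sqrt(149)/4 + 42175/32

The integrand splits into summands that can be handled one at a time.
F(x) = sqrt(3*x**2 + 1/2)/2 - 5*(-x**2/2 + x/4 - 3)**3/2 is an antiderivative of f.
Check: d/dx[sqrt(3*x**2 + 1/2)/2 - 5*(-x**2/2 + x/4 - 3)**3/2] = (240*x**5*sqrt(6*x**2 + 1) - 300*x**4*sqrt(6*x**2 + 1) + 3000*x**3*sqrt(6*x**2 + 1) - 2175*x**2*sqrt(6*x**2 + 1) + 9000*x*sqrt(6*x**2 + 1) + 192*sqrt(2)*x - 2160*sqrt(6*x**2 + 1))/(128*sqrt(6*x**2 + 1)), which equals f(x).
F(7/2) = sqrt(149)/4 + 179685/128; F(-1/2) = sqrt(5)/4 + 10985/128.
Integral = F(7/2) - F(-1/2) = -sqrt(5)/4 + sqrt(149)/4 + 42175/32.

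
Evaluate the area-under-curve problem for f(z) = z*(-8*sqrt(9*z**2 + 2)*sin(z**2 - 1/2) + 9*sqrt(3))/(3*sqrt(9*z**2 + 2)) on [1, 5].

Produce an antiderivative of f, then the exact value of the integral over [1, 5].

Antiderivative: F(z) = (sqrt(3)*sqrt(9*z**2 + 2) + 4*cos(z**2 - 1/2))/3; value = -sqrt(33)/3 - 4*cos(1/2)/3 + 4*cos(49/2)/3 + sqrt(681)/3

Recover f(z) by differentiating a candidate F(z); any mismatch rules it out.
F(z) = (sqrt(3)*sqrt(9*z**2 + 2) + 4*cos(z**2 - 1/2))/3 is an antiderivative of f.
Check: d/dz[(sqrt(3)*sqrt(9*z**2 + 2) + 4*cos(z**2 - 1/2))/3] = (-8*z*sqrt(9*z**2 + 2)*sin(z**2 - 1/2) + 9*sqrt(3)*z)/(3*sqrt(9*z**2 + 2)), which equals f(z).
F(5) = 4*cos(49/2)/3 + sqrt(681)/3; F(1) = 4*cos(1/2)/3 + sqrt(33)/3.
Integral = F(5) - F(1) = -sqrt(33)/3 - 4*cos(1/2)/3 + 4*cos(49/2)/3 + sqrt(681)/3.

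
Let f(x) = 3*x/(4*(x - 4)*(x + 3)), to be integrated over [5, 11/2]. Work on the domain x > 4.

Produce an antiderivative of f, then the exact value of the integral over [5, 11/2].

Antiderivative: F(x) = 3*log(x - 4)/7 + 9*log(x + 3)/28; value = -9*log(8)/28 + 3*log(3/2)/7 + 9*log(17/2)/28

Factor the denominator (4*(x - 4)*(x + 3)) and decompose: f = 9/(28*(x + 3)) + 3/(7*(x - 4)); each piece integrates to a log, atan, or power term.
F(x) = 3*log(x - 4)/7 + 9*log(x + 3)/28 is an antiderivative of f.
Check: d/dx[3*log(x - 4)/7 + 9*log(x + 3)/28] = 3*x/(4*x**2 - 4*x - 48), which equals f(x).
F(11/2) = 3*log(3/2)/7 + 9*log(17/2)/28; F(5) = 9*log(8)/28.
Integral = F(11/2) - F(5) = -9*log(8)/28 + 3*log(3/2)/7 + 9*log(17/2)/28.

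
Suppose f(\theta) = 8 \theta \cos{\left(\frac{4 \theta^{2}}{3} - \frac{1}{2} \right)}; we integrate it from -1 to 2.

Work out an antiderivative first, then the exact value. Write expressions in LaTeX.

Antiderivative: F(\theta) = 3 \sin{\left(\frac{4 \theta^{2}}{3} - \frac{1}{2} \right)}; value = 3 \sin{\left(\frac{29}{6} \right)} - 3 \sin{\left(\frac{5}{6} \right)}

f matches the chain-rule pattern g'(h)*h' with inner function h(\theta) = \frac{4 \theta^{2}}{3} - \frac{1}{2}; substituting u = h(\theta) collapses the integral.
F(\theta) = 3 \sin{\left(\frac{4 \theta^{2}}{3} - \frac{1}{2} \right)} is an antiderivative of f.
Check: d/d\theta[3 \sin{\left(\frac{4 \theta^{2}}{3} - \frac{1}{2} \right)}] = 8 \theta \cos{\left(\frac{4 \theta^{2}}{3} - \frac{1}{2} \right)} = f(\theta).
F(2) = 3 \sin{\left(\frac{29}{6} \right)}; F(-1) = 3 \sin{\left(\frac{5}{6} \right)}.
Integral = F(2) - F(-1) = 3 \sin{\left(\frac{29}{6} \right)} - 3 \sin{\left(\frac{5}{6} \right)}.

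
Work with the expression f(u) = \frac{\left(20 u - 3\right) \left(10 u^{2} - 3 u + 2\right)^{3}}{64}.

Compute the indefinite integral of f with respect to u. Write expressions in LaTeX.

F(u) = \frac{625 u^{8}}{16} - \frac{375 u^{7}}{8} + \frac{1675 u^{6}}{32} - \frac{1035 u^{5}}{32} + \frac{4641 u^{4}}{256} - \frac{207 u^{3}}{32} + \frac{67 u^{2}}{32} - \frac{3 u}{8} + C

The substitution w = \frac{5 u^{2}}{2} - \frac{3 u}{4} + \frac{1}{2} works: f is exactly (dF/dw)*(dw/du) for that inner function.
Check: d/du[\frac{625 u^{8}}{16} - \frac{375 u^{7}}{8} + \frac{1675 u^{6}}{32} - \frac{1035 u^{5}}{32} + \frac{4641 u^{4}}{256} - \frac{207 u^{3}}{32} + \frac{67 u^{2}}{32} - \frac{3 u}{8}] = \frac{625 u^{7}}{2} - \frac{2625 u^{6}}{8} + \frac{5025 u^{5}}{16} - \frac{5175 u^{4}}{32} + \frac{4641 u^{3}}{64} - \frac{621 u^{2}}{32} + \frac{67 u}{16} - \frac{3}{8}, which equals f(u).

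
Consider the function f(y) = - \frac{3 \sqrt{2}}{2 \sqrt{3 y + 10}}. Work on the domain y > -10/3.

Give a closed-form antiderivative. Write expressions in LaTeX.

Since d/dy undoes antidifferentiation here, F'(y) = f(y) is required of F(y).
Check: d/dy[- 2 \sqrt{\frac{3 y}{2} + 5}] = - \frac{3 \sqrt{2}}{2 \sqrt{3 y + 10}} = f(y).

An antiderivative is F(y) = - 2 \sqrt{\frac{3 y}{2} + 5}.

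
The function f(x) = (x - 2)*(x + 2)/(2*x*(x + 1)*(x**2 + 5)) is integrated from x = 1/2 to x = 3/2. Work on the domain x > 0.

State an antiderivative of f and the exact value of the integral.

Factor the denominator (2*x*(x + 1)*(x**2 + 5)) and decompose: f = 3*(x + 5)/(20*(x**2 + 5)) + 1/(4*(x + 1)) - 2/(5*x); each piece integrates to a log, atan, or power term.
F(x) = (-16*log(x) + 10*log(x + 1) + 3*log(x**2 + 5) + 6*sqrt(5)*atan(sqrt(5)*x/5))/40 is an antiderivative of f.
Check: d/dx[(-16*log(x) + 10*log(x + 1) + 3*log(x**2 + 5) + 6*sqrt(5)*atan(sqrt(5)*x/5))/40] = (x**2 - 4)/(2*x**4 + 2*x**3 + 10*x**2 + 10*x), which equals f(x).
F(3/2) = -2*log(3/2)/5 + 3*log(29/4)/40 + 3*sqrt(5)*atan(3*sqrt(5)/10)/20 + log(5/2)/4; F(1/2) = 3*sqrt(5)*atan(sqrt(5)/10)/20 + log(3/2)/4 + 3*log(21/4)/40 + 2*log(2)/5.
Integral = F(3/2) - F(1/2) = -2*log(2)/5 - 13*log(3/2)/20 - 3*log(21/4)/40 - 3*sqrt(5)*atan(sqrt(5)/10)/20 + 3*log(29/4)/40 + 3*sqrt(5)*atan(3*sqrt(5)/10)/20 + log(5/2)/4.

Antiderivative: F(x) = (-16*log(x) + 10*log(x + 1) + 3*log(x**2 + 5) + 6*sqrt(5)*atan(sqrt(5)*x/5))/40; value = -2*log(2)/5 - 13*log(3/2)/20 - 3*log(21/4)/40 - 3*sqrt(5)*atan(sqrt(5)/10)/20 + 3*log(29/4)/40 + 3*sqrt(5)*atan(3*sqrt(5)/10)/20 + log(5/2)/4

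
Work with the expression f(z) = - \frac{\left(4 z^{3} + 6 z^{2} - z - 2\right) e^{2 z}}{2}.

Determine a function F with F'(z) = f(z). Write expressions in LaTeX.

f has the shape u'v + uv' for u = - z^{3} + \frac{z}{4} + \frac{3}{8} and v = e^{2 z} — it is the derivative of the product u*v.
Check: d/dz[\frac{\left(- 8 z^{3} + 2 z + 3\right) e^{2 z}}{8}] = - 2 z^{3} e^{2 z} - 3 z^{2} e^{2 z} + \frac{z e^{2 z}}{2} + e^{2 z}, which equals f(z).

An antiderivative is F(z) = \frac{\left(- 8 z^{3} + 2 z + 3\right) e^{2 z}}{8}.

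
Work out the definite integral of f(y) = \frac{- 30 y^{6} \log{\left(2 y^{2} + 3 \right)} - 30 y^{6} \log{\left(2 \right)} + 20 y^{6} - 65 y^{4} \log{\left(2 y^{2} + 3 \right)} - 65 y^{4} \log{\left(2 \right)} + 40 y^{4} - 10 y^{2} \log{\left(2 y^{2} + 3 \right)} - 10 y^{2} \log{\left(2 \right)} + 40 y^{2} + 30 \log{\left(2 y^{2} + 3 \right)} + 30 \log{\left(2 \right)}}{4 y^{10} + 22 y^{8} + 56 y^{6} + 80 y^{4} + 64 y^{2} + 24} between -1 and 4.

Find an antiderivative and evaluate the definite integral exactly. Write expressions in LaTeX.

An antiderivative F(y) passes only if d/dy[F] lands on f(y) exactly.
F(y) = \frac{5 y \log{\left(2 y^{2} + 3 \right)} + 5 y \log{\left(2 \right)}}{2 y^{4} + 4 y^{2} + 4} is an antiderivative of f.
Check: d/dy[\frac{5 y \log{\left(2 y^{2} + 3 \right)} + 5 y \log{\left(2 \right)}}{2 y^{4} + 4 y^{2} + 4}] = \frac{- 30 y^{6} \log{\left(2 y^{2} + 3 \right)} - 30 y^{6} \log{\left(2 \right)} + 20 y^{6} - 65 y^{4} \log{\left(2 y^{2} + 3 \right)} - 65 y^{4} \log{\left(2 \right)} + 40 y^{4} - 10 y^{2} \log{\left(2 y^{2} + 3 \right)} - 10 y^{2} \log{\left(2 \right)} + 40 y^{2} + 30 \log{\left(2 y^{2} + 3 \right)} + 30 \log{\left(2 \right)}}{4 y^{10} + 22 y^{8} + 56 y^{6} + 80 y^{4} + 64 y^{2} + 24} = f(y).
F(4) = \frac{\log{\left(2 \right)}}{29} + \frac{\log{\left(35 \right)}}{29}; F(-1) = - \frac{\log{\left(5 \right)}}{2} - \frac{\log{\left(2 \right)}}{2}.
Integral = F(4) - F(-1) = \frac{\log{\left(70 \right)}}{29} + \frac{\log{\left(10 \right)}}{2}.

Antiderivative: F(y) = \frac{5 y \log{\left(2 y^{2} + 3 \right)} + 5 y \log{\left(2 \right)}}{2 y^{4} + 4 y^{2} + 4}; value = \frac{\log{\left(70 \right)}}{29} + \frac{\log{\left(10 \right)}}{2}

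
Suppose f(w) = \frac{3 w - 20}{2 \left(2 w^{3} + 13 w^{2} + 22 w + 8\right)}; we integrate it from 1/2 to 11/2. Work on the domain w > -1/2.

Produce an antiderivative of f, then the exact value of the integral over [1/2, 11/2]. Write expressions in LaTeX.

Antiderivative: F(w) = - \frac{43 \log{\left(w + \frac{1}{2} \right)}}{42} + \frac{13 \log{\left(w + 2 \right)}}{6} - \frac{8 \log{\left(w + 4 \right)}}{7}; value = - \frac{8 \log{\left(\frac{19}{2} \right)}}{7} - \frac{13 \log{\left(\frac{5}{2} \right)}}{6} - \frac{43 \log{\left(6 \right)}}{42} + \frac{8 \log{\left(\frac{9}{2} \right)}}{7} + \frac{13 \log{\left(\frac{15}{2} \right)}}{6}

Factor the denominator (2 \left(w + 2\right) \left(w + 4\right) \left(2 w + 1\right)) and decompose: f = - \frac{43}{21 \left(2 w + 1\right)} - \frac{8}{7 \left(w + 4\right)} + \frac{13}{6 \left(w + 2\right)}; each piece integrates to a log, atan, or power term.
F(w) = - \frac{43 \log{\left(w + \frac{1}{2} \right)}}{42} + \frac{13 \log{\left(w + 2 \right)}}{6} - \frac{8 \log{\left(w + 4 \right)}}{7} is an antiderivative of f.
Check: d/dw[- \frac{43 \log{\left(w + \frac{1}{2} \right)}}{42} + \frac{13 \log{\left(w + 2 \right)}}{6} - \frac{8 \log{\left(w + 4 \right)}}{7}] = \frac{3 w - 20}{4 w^{3} + 26 w^{2} + 44 w + 16}, which equals f(w).
F(11/2) = - \frac{8 \log{\left(\frac{19}{2} \right)}}{7} - \frac{43 \log{\left(6 \right)}}{42} + \frac{13 \log{\left(\frac{15}{2} \right)}}{6}; F(1/2) = - \frac{8 \log{\left(\frac{9}{2} \right)}}{7} + \frac{13 \log{\left(\frac{5}{2} \right)}}{6}.
Integral = F(11/2) - F(1/2) = - \frac{8 \log{\left(\frac{19}{2} \right)}}{7} - \frac{13 \log{\left(\frac{5}{2} \right)}}{6} - \frac{43 \log{\left(6 \right)}}{42} + \frac{8 \log{\left(\frac{9}{2} \right)}}{7} + \frac{13 \log{\left(\frac{15}{2} \right)}}{6}.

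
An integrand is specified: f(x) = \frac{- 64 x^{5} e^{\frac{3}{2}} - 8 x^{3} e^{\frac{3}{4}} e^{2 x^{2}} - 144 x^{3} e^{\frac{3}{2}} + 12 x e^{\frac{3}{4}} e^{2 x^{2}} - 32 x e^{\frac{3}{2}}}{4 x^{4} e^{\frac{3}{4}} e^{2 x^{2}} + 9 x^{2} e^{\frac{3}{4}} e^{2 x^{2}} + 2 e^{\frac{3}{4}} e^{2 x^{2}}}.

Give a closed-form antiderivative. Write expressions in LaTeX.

An antiderivative F(x) passes only if d/dx[F] lands on f(x) exactly.
Check: d/dx[- 2 \log{\left(\frac{3 x^{2}}{2} + 3 \right)} + \log{\left(2 x^{2} + \frac{1}{2} \right)} + 4 e^{\frac{3}{4}} e^{- 2 x^{2}}] = \frac{- 64 x^{5} e^{\frac{3}{4}} - 8 x^{3} e^{2 x^{2}} - 144 x^{3} e^{\frac{3}{4}} + 12 x e^{2 x^{2}} - 32 x e^{\frac{3}{4}}}{4 x^{4} e^{2 x^{2}} + 9 x^{2} e^{2 x^{2}} + 2 e^{2 x^{2}}}, which equals f(x).

An antiderivative is F(x) = - 2 \log{\left(\frac{3 x^{2}}{2} + 3 \right)} + \log{\left(2 x^{2} + \frac{1}{2} \right)} + 4 e^{\frac{3}{4}} e^{- 2 x^{2}}.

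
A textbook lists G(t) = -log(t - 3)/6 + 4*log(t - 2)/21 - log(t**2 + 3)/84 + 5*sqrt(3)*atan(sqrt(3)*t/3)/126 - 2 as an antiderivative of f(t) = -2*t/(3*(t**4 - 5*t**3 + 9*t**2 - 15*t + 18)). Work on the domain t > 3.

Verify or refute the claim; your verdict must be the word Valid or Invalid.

Valid: G'(t) = f(t).

d/dt[G] = -2*t/(3*t**4 - 15*t**3 + 27*t**2 - 45*t + 54)
This equals f(t) exactly, so the claim holds.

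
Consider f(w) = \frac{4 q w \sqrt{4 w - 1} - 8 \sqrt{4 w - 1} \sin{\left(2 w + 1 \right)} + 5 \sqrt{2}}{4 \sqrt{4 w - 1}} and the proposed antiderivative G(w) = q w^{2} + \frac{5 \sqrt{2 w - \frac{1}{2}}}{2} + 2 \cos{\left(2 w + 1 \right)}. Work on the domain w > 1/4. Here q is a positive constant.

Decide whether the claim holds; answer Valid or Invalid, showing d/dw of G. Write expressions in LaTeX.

d/dw[G] = \frac{4 q w \sqrt{4 w - 1} - 8 \sqrt{4 w - 1} \sin{\left(2 w + 1 \right)} + 5 \sqrt{2}}{2 \sqrt{4 w - 1}}
d/dw[G] - f(w) = \frac{4 q w \sqrt{4 w - 1} - 8 \sqrt{4 w - 1} \sin{\left(2 w + 1 \right)} + 5 \sqrt{2}}{4 \sqrt{4 w - 1}} != 0.

Invalid: d/dw[G] - f = \frac{4 q w \sqrt{4 w - 1} - 8 \sqrt{4 w - 1} \sin{\left(2 w + 1 \right)} + 5 \sqrt{2}}{4 \sqrt{4 w - 1}}, which is not 0.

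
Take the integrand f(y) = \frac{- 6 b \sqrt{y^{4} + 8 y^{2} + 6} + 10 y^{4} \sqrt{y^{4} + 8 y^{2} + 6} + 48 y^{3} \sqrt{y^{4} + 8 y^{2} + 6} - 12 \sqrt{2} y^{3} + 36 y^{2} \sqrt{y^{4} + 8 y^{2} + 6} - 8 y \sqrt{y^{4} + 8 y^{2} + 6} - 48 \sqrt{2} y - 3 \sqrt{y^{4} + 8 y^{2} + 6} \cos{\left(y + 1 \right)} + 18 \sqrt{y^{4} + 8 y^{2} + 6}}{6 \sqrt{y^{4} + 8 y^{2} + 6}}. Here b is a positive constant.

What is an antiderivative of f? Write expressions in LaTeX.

Whatever form F(y) takes, F'(y) = f(y) is non-negotiable.
Check: d/dy[\frac{- 6 b y + 2 y^{5} + 12 y^{4} + 12 y^{3} - 4 y^{2} + 18 y - 6 \sqrt{2} \sqrt{y^{4} + 8 y^{2} + 6} - 3 \sin{\left(y + 1 \right)} - 6}{6}] = \frac{- 6 b \sqrt{y^{4} + 8 y^{2} + 6} + 10 y^{4} \sqrt{y^{4} + 8 y^{2} + 6} + 48 y^{3} \sqrt{y^{4} + 8 y^{2} + 6} - 12 \sqrt{2} y^{3} + 36 y^{2} \sqrt{y^{4} + 8 y^{2} + 6} - 8 y \sqrt{y^{4} + 8 y^{2} + 6} - 48 \sqrt{2} y - 3 \sqrt{y^{4} + 8 y^{2} + 6} \cos{\left(y + 1 \right)} + 18 \sqrt{y^{4} + 8 y^{2} + 6}}{6 \sqrt{y^{4} + 8 y^{2} + 6}} = f(y).

An antiderivative is F(y) = \frac{- 6 b y + 2 y^{5} + 12 y^{4} + 12 y^{3} - 4 y^{2} + 18 y - 6 \sqrt{2} \sqrt{y^{4} + 8 y^{2} + 6} - 3 \sin{\left(y + 1 \right)} - 6}{6}.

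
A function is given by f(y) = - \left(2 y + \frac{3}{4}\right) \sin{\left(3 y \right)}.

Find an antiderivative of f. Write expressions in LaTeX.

Differentiate the proposed F(y) back; it has to land on f(y) exactly.
Check: d/dy[\frac{24 y \cos{\left(3 y \right)} - 8 \sin{\left(3 y \right)} + 9 \cos{\left(3 y \right)}}{36}] = - 2 y \sin{\left(3 y \right)} - \frac{3 \sin{\left(3 y \right)}}{4}, which equals f(y).

An antiderivative is F(y) = \frac{24 y \cos{\left(3 y \right)} - 8 \sin{\left(3 y \right)} + 9 \cos{\left(3 y \right)}}{36}.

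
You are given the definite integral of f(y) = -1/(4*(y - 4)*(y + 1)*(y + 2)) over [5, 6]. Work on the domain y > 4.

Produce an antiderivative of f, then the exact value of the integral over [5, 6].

Antiderivative: F(y) = (-log(y - 4) + 6*log(y + 1) - 5*log(y + 2))/120; value = -log(6)/20 - log(8)/24 - log(2)/120 + 11*log(7)/120

The denominator factors as 4*(y - 4)*(y + 1)*(y + 2); partial fractions split f into directly integrable pieces: -1/(24*(y + 2)) + 1/(20*(y + 1)) - 1/(120*(y - 4)).
F(y) = (-log(y - 4) + 6*log(y + 1) - 5*log(y + 2))/120 is an antiderivative of f.
Check: d/dy[(-log(y - 4) + 6*log(y + 1) - 5*log(y + 2))/120] = -1/(4*y**3 - 4*y**2 - 40*y - 32), which equals f(y).
F(6) = -log(8)/24 - log(2)/120 + log(7)/20; F(5) = -log(7)/24 + log(6)/20.
Integral = F(6) - F(5) = -log(6)/20 - log(8)/24 - log(2)/120 + 11*log(7)/120.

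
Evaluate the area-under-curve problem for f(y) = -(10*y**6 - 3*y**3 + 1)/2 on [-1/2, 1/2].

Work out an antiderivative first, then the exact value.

A candidate is checked by its d/dy: the result must match f(y).
F(y) = y*(-40*y**6 + 21*y**3 - 28)/56 is an antiderivative of f.
Check: d/dy[y*(-40*y**6 + 21*y**3 - 28)/56] = -5*y**6 + 3*y**3/2 - 1/2, which equals f(y).
F(1/2) = -13/56; F(-1/2) = 125/448.
Integral = F(1/2) - F(-1/2) = -229/448.

Antiderivative: F(y) = y*(-40*y**6 + 21*y**3 - 28)/56; value = -229/448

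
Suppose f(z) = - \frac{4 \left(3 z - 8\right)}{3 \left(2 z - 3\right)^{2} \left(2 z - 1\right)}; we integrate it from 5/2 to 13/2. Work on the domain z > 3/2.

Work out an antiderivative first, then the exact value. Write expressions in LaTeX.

Antiderivative: F(z) = \frac{- 26 z \log{\left(z - \frac{3}{2} \right)} + 26 z \log{\left(z - \frac{1}{2} \right)} + 39 \log{\left(z - \frac{3}{2} \right)} - 39 \log{\left(z - \frac{1}{2} \right)} - 14}{12 \left(2 z - 3\right)}; value = - \frac{13 \log{\left(5 \right)}}{12} - \frac{13 \log{\left(2 \right)}}{12} + \frac{7}{15} + \frac{13 \log{\left(6 \right)}}{12}

The denominator factors as 3 \left(2 z - 3\right)^{2} \left(2 z - 1\right); partial fractions split f into directly integrable pieces: \frac{13}{6 \left(2 z - 1\right)} - \frac{13}{6 \left(2 z - 3\right)} + \frac{7}{3 \left(2 z - 3\right)^{2}}.
F(z) = \frac{- 26 z \log{\left(z - \frac{3}{2} \right)} + 26 z \log{\left(z - \frac{1}{2} \right)} + 39 \log{\left(z - \frac{3}{2} \right)} - 39 \log{\left(z - \frac{1}{2} \right)} - 14}{12 \left(2 z - 3\right)} is an antiderivative of f.
Check: d/dz[\frac{- 26 z \log{\left(z - \frac{3}{2} \right)} + 26 z \log{\left(z - \frac{1}{2} \right)} + 39 \log{\left(z - \frac{3}{2} \right)} - 39 \log{\left(z - \frac{1}{2} \right)} - 14}{12 \left(2 z - 3\right)}] = \frac{32 - 12 z}{24 z^{3} - 84 z^{2} + 90 z - 27}, which equals f(z).
F(13/2) = - \frac{13 \log{\left(5 \right)}}{12} - \frac{7}{60} + \frac{13 \log{\left(6 \right)}}{12}; F(5/2) = - \frac{7}{12} + \frac{13 \log{\left(2 \right)}}{12}.
Integral = F(13/2) - F(5/2) = - \frac{13 \log{\left(5 \right)}}{12} - \frac{13 \log{\left(2 \right)}}{12} + \frac{7}{15} + \frac{13 \log{\left(6 \right)}}{12}.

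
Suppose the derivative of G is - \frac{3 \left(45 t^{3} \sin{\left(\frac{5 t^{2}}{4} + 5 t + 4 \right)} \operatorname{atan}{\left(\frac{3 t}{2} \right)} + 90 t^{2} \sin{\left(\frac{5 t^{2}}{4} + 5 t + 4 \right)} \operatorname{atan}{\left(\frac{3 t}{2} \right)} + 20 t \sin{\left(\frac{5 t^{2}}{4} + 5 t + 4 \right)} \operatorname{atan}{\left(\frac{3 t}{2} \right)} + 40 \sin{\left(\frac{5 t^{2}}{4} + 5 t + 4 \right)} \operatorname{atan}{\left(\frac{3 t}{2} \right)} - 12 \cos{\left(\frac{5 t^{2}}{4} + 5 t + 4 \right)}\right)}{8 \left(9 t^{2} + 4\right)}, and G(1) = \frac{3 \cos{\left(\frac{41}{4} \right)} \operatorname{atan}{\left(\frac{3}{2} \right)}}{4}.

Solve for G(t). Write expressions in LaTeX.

G(t) = \frac{3 \cos{\left(\frac{5 t^{2}}{4} + 5 t + 4 \right)} \operatorname{atan}{\left(\frac{3 t}{2} \right)}}{4}

Recognize the product-rule pattern: G'(t) = u'v + uv' with u = \frac{3 \operatorname{atan}{\left(\frac{3 t}{2} \right)}}{4}, v = \cos{\left(\frac{5 t^{2}}{4} + 5 t + 4 \right)}, so integration by parts undoes it.
A general antiderivative is \frac{3 \cos{\left(\frac{5 t^{2}}{4} + 5 t + 4 \right)} \operatorname{atan}{\left(\frac{3 t}{2} \right)}}{4} + C.
The condition gives C = \frac{3 \cos{\left(\frac{41}{4} \right)} \operatorname{atan}{\left(\frac{3}{2} \right)}}{4} - (\frac{3 \cos{\left(\frac{41}{4} \right)} \operatorname{atan}{\left(\frac{3}{2} \right)}}{4}) = 0.
So G(t) = \frac{3 \cos{\left(\frac{5 t^{2}}{4} + 5 t + 4 \right)} \operatorname{atan}{\left(\frac{3 t}{2} \right)}}{4}.
Check: d/dt[\frac{3 \cos{\left(\frac{5 t^{2}}{4} + 5 t + 4 \right)} \operatorname{atan}{\left(\frac{3 t}{2} \right)}}{4}] = \frac{- 135 t^{3} \sin{\left(\frac{5 t^{2}}{4} + 5 t + 4 \right)} \operatorname{atan}{\left(\frac{3 t}{2} \right)} - 270 t^{2} \sin{\left(\frac{5 t^{2}}{4} + 5 t + 4 \right)} \operatorname{atan}{\left(\frac{3 t}{2} \right)} - 60 t \sin{\left(\frac{5 t^{2}}{4} + 5 t + 4 \right)} \operatorname{atan}{\left(\frac{3 t}{2} \right)} - 120 \sin{\left(\frac{5 t^{2}}{4} + 5 t + 4 \right)} \operatorname{atan}{\left(\frac{3 t}{2} \right)} + 36 \cos{\left(\frac{5 t^{2}}{4} + 5 t + 4 \right)}}{72 t^{2} + 32}, which equals G'(t).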